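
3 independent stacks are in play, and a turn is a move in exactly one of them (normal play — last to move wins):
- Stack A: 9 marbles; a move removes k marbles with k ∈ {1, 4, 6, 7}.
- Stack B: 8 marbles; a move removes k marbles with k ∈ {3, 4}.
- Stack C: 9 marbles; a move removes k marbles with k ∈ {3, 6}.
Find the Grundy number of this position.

2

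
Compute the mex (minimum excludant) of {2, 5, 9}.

0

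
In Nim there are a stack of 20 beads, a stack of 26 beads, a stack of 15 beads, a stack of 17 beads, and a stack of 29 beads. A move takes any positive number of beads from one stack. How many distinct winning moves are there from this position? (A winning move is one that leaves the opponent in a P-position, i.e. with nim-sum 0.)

3

Nim-sum: 20 ⊕ 26 ⊕ 15 ⊕ 17 ⊕ 29 = 13.
The overall nim-sum is X = 13. A stack of size p has a winning move iff p XOR X < p (reduce it to p XOR X).
  20: 20 XOR 13 = 25 ≥ 20 — no move.
  26: 26 XOR 13 = 23 < 26 — winning move (to 23).
  15: 15 XOR 13 = 2 < 15 — winning move (to 2).
  17: 17 XOR 13 = 28 ≥ 17 — no move.
  29: 29 XOR 13 = 16 < 29 — winning move (to 16).
That gives 3 winning moves.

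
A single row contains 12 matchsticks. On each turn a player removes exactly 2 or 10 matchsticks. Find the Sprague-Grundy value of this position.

Build the Grundy sequence with g(k) = mex{g(k−s) : s ∈ {2, 10}, s ≤ k}:
g(0) = mex{} = 0
g(1) = mex{} = 0
g(2) = mex{0} = 1
g(3) = mex{0} = 1
g(4) = mex{1} = 0
g(5) = mex{1} = 0
g(6) = mex{0} = 1
g(7) = mex{0} = 1
g(8) = mex{1} = 0
g(9) = mex{1} = 0
g(10) = mex{0} = 1
g(11) = mex{0} = 1
g(12) = mex{1} = 0
So g(12) = 0.

0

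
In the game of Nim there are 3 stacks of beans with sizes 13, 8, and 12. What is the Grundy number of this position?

Write each in binary and XOR column by column:
  1101  (13)
  1000  (8)
  1100  (12)
  ----
  1001  (9)

9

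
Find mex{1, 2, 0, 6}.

The values 0, 1, 2 are all present; 3 is the first non-negative integer missing from the set.

3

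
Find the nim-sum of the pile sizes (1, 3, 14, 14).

Nim-sum: 1 ⊕ 3 ⊕ 14 ⊕ 14 = 2.

2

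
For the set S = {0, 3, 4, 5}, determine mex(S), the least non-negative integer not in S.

0 is in the set but 1 is not, so the mex is 1.

1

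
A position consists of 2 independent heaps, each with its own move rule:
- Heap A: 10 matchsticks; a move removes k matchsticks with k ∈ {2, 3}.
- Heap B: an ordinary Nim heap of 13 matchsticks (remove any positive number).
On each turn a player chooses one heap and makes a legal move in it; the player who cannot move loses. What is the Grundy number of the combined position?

Grundy values for heap A (subtraction set {2, 3}):
k:     0  1  2  3  4  5  6  7  8  9 10
g(k):  0  0  1  1  2  0  0  1  1  2  0
So g(10) = 0.
Heap B is a plain Nim heap of size 13, so its Grundy value is 13.
By the Sprague-Grundy theorem, the Grundy value of a sum of independent games is the XOR of the component values.
Combined value = 0 XOR 13 = 13.

13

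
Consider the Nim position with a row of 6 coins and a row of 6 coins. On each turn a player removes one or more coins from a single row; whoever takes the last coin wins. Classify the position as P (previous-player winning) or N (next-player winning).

Compute the nim-sum pairwise:
6 ⊕ 6 = 0
The nim-sum is 0, so this is a P-position: the player to move is in a losing position under optimal play.

P-position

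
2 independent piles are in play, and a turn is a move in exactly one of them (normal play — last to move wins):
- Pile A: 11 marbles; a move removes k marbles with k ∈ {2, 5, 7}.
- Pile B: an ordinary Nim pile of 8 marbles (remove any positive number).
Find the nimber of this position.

Build the Grundy sequence for pile A with g(k) = mex{g(k−s) : s ∈ {2, 5, 7}, s ≤ k}:
g(0) = mex{} = 0
g(1) = mex{} = 0
g(2) = mex{0} = 1
g(3) = mex{0} = 1
g(4) = mex{1} = 0
g(5) = mex{0,1} = 2
g(6) = mex{0} = 1
g(7) = mex{0,1,2} = 3
g(8) = mex{0,1} = 2
g(9) = mex{0,1,3} = 2
g(10) = mex{1,2} = 0
g(11) = mex{0,1,2} = 3
So g(11) = 3.
Pile B is a plain Nim pile of size 8, so its Grundy value is 8.
The value of a disjunctive sum is the nim-sum of the parts.
Combined value = 3 ⊕ 8 = 11.

11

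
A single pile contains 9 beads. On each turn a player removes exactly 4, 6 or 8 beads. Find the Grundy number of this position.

2

Compute g(0), g(1), … for moves {4, 6, 8}:
k:     0  1  2  3  4  5  6  7  8  9
g(k):  0  0  0  0  1  1  1  1  2  2
So g(9) = 2.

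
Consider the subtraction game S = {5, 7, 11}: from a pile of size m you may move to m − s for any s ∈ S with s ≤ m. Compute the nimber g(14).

2

Build the Grundy sequence with g(k) = mex{g(k−s) : s ∈ {5, 7, 11}, s ≤ k}:
k:     0  1  2  3  4  5  6  7  8  9 10 11 12 13 14
g(k):  0  0  0  0  0  1  1  1  1  1  2  2  2  2  2
So g(14) = 2.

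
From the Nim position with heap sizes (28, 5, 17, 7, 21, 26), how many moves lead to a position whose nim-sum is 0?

Compute the nim-sum pairwise:
28 ^ 5 = 25
25 ^ 17 = 8
8 ^ 7 = 15
15 ^ 21 = 26
26 ^ 26 = 0
The nim-sum is already 0, so every move leaves a nonzero nim-sum — there are no winning moves.

0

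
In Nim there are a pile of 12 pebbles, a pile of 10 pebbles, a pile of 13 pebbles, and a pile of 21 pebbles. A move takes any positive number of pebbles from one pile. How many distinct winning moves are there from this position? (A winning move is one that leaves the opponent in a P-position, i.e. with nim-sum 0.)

Nim-sum: 12 XOR 10 XOR 13 XOR 21 = 30.
The overall nim-sum is X = 30. A pile of size p has a winning move iff p XOR X < p (reduce it to p XOR X).
  12: 12 XOR 30 = 18 ≥ 12 — no move.
  10: 10 XOR 30 = 20 ≥ 10 — no move.
  13: 13 XOR 30 = 19 ≥ 13 — no move.
  21: 21 XOR 30 = 11 < 21 — winning move (to 11).
That gives 1 winning move.

1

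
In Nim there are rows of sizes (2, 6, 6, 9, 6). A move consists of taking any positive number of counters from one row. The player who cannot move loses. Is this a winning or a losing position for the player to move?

Nim-sum: 2 ⊕ 6 ⊕ 6 ⊕ 9 ⊕ 6 = 13.
The nim-sum is 13 ≠ 0, so this is an N-position: the player to move can win.

Winning position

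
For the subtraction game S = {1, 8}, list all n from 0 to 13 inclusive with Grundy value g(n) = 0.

0, 2, 4, 6, 9, 11, 13

Compute g(0), g(1), … for moves {1, 8}:
g(0) = mex{} = 0
g(1) = mex{0} = 1
g(2) = mex{1} = 0
g(3) = mex{0} = 1
g(4) = mex{1} = 0
g(5) = mex{0} = 1
g(6) = mex{1} = 0
g(7) = mex{0} = 1
g(8) = mex{0,1} = 2
g(9) = mex{1,2} = 0
g(10) = mex{0} = 1
g(11) = mex{1} = 0
g(12) = mex{0} = 1
g(13) = mex{1} = 0
The P-positions (g = 0) in 0..13 are 0, 2, 4, 6, 9, 11, 13.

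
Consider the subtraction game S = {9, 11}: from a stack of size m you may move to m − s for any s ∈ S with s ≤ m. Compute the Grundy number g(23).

Build the Grundy sequence with g(k) = mex{g(k−s) : s ∈ {9, 11}, s ≤ k}:
k:     0  1  2  3  4  5  6  7  8  9 10 11 12 13 14 15 16 17 18 19 20 21 22 23
g(k):  0  0  0  0  0  0  0  0  0  1  1  1  1  1  1  1  1  1  2  2  0  0  0  0
So g(23) = 0.

0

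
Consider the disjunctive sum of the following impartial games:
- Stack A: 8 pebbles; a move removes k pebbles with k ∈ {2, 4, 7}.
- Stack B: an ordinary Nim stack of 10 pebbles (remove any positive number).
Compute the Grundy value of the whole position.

11

Build the Grundy sequence for stack A with g(k) = mex{g(k−s) : s ∈ {2, 4, 7}, s ≤ k}:
k:     0  1  2  3  4  5  6  7  8
g(k):  0  0  1  1  2  2  0  3  1
So g(8) = 1.
Stack B is a plain Nim stack of size 10, so its Grundy value is 10.
The value of a disjunctive sum is the nim-sum of the parts.
Combined value = 1 XOR 10 = 11.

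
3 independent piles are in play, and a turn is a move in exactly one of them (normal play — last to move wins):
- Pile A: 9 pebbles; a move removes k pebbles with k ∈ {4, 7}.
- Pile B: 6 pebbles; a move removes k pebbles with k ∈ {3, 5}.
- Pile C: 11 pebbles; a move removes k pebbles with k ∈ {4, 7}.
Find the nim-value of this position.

Grundy values for pile A (subtraction set {4, 7}):
k:     0  1  2  3  4  5  6  7  8  9
g(k):  0  0  0  0  1  1  1  1  2  2
So g(9) = 2.
For pile B, compute g(0), g(1), … with moves {3, 5}:
k:     0  1  2  3  4  5  6
g(k):  0  0  0  1  1  1  2
So g(6) = 2.
Grundy values for pile C (subtraction set {4, 7}):
g(0) = mex{} = 0
g(1) = mex{} = 0
g(2) = mex{} = 0
g(3) = mex{} = 0
g(4) = mex{0} = 1
g(5) = mex{0} = 1
g(6) = mex{0} = 1
g(7) = mex{0} = 1
g(8) = mex{0,1} = 2
g(9) = mex{0,1} = 2
g(10) = mex{0,1} = 2
g(11) = mex{1} = 0
So g(11) = 0.
By the Sprague-Grundy theorem, the Grundy value of a sum of independent games is the XOR of the component values.
Combined value = 2 XOR 2 XOR 0 = 0.

0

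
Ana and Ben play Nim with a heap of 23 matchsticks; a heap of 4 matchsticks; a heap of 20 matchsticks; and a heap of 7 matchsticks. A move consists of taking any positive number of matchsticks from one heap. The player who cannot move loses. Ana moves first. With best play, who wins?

Ben wins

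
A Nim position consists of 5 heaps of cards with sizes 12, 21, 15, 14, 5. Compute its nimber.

Nim-sum: 12 ^ 21 ^ 15 ^ 14 ^ 5 = 29.

29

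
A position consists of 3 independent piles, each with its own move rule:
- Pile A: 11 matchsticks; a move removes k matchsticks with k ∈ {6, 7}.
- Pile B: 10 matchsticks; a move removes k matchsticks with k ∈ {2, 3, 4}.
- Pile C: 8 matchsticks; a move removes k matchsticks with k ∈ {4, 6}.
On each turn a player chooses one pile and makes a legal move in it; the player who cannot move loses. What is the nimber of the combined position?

Grundy values for pile A (subtraction set {6, 7}):
k:     0  1  2  3  4  5  6  7  8  9 10 11
g(k):  0  0  0  0  0  0  1  1  1  1  1  1
So g(11) = 1.
For pile B, compute g(0), g(1), … with moves {2, 3, 4}:
g(0) = mex{} = 0
g(1) = mex{} = 0
g(2) = mex{0} = 1
g(3) = mex{0} = 1
g(4) = mex{0,1} = 2
g(5) = mex{0,1} = 2
g(6) = mex{1,2} = 0
g(7) = mex{1,2} = 0
g(8) = mex{0,2} = 1
g(9) = mex{0,2} = 1
g(10) = mex{0,1} = 2
So g(10) = 2.
Grundy values for pile C (subtraction set {4, 6}):
g(0) = mex{} = 0
g(1) = mex{} = 0
g(2) = mex{} = 0
g(3) = mex{} = 0
g(4) = mex{0} = 1
g(5) = mex{0} = 1
g(6) = mex{0} = 1
g(7) = mex{0} = 1
g(8) = mex{0,1} = 2
So g(8) = 2.
The value of a disjunctive sum is the nim-sum of the parts.
Combined value = 1 ⊕ 2 ⊕ 2 = 1.

1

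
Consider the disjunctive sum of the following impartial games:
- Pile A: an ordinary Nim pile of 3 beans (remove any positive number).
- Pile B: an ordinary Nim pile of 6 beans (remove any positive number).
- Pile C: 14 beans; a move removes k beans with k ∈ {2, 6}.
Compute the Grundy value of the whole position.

4

Pile A is a plain Nim pile of size 3, so its Grundy value is 3.
Pile B is a plain Nim pile of size 6, so its Grundy value is 6.
For pile C, compute g(0), g(1), … with moves {2, 6}:
g(0) = mex{} = 0
g(1) = mex{} = 0
g(2) = mex{0} = 1
g(3) = mex{0} = 1
g(4) = mex{1} = 0
g(5) = mex{1} = 0
g(6) = mex{0} = 1
g(7) = mex{0} = 1
g(8) = mex{1} = 0
g(9) = mex{1} = 0
g(10) = mex{0} = 1
g(11) = mex{0} = 1
g(12) = mex{1} = 0
g(13) = mex{1} = 0
g(14) = mex{0} = 1
So g(14) = 1.
By the Sprague-Grundy theorem, the Grundy value of a sum of independent games is the XOR of the component values.
Combined value = 3 ⊕ 6 ⊕ 1 = 4.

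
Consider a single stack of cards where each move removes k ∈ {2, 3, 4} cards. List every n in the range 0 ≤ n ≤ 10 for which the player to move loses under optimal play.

0, 1, 6, 7

Build the Grundy sequence with g(k) = mex{g(k−s) : s ∈ {2, 3, 4}, s ≤ k}:
g(0) = mex{} = 0
g(1) = mex{} = 0
g(2) = mex{0} = 1
g(3) = mex{0} = 1
g(4) = mex{0,1} = 2
g(5) = mex{0,1} = 2
g(6) = mex{1,2} = 0
g(7) = mex{1,2} = 0
g(8) = mex{0,2} = 1
g(9) = mex{0,2} = 1
g(10) = mex{0,1} = 2
The P-positions (g = 0) in 0..10 are 0, 1, 6, 7.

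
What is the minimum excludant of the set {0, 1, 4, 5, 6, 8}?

2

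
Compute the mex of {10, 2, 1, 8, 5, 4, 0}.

The values 0, 1, 2 are all present; 3 is the first non-negative integer missing from the set.

3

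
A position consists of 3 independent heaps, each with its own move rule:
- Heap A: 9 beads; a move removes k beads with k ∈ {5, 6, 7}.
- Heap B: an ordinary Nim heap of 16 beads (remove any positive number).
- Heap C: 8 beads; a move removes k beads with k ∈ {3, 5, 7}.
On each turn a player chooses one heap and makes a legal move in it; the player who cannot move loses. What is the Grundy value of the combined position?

19

For heap A, compute g(0), g(1), … with moves {5, 6, 7}:
k:     0  1  2  3  4  5  6  7  8  9
g(k):  0  0  0  0  0  1  1  1  1  1
So g(9) = 1.
Heap B is a plain Nim heap of size 16, so its Grundy value is 16.
Build the Grundy sequence for heap C with g(k) = mex{g(k−s) : s ∈ {3, 5, 7}, s ≤ k}:
g(0) = mex{} = 0
g(1) = mex{} = 0
g(2) = mex{} = 0
g(3) = mex{0} = 1
g(4) = mex{0} = 1
g(5) = mex{0} = 1
g(6) = mex{0,1} = 2
g(7) = mex{0,1} = 2
g(8) = mex{0,1} = 2
So g(8) = 2.
By the Sprague-Grundy theorem, the Grundy value of a sum of independent games is the XOR of the component values.
Combined value = 1 XOR 16 XOR 2 = 19.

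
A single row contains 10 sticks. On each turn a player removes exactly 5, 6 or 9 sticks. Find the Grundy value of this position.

2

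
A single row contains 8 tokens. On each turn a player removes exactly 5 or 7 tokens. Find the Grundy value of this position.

1

Build the Grundy sequence with g(k) = mex{g(k−s) : s ∈ {5, 7}, s ≤ k}:
g(0) = mex{} = 0
g(1) = mex{} = 0
g(2) = mex{} = 0
g(3) = mex{} = 0
g(4) = mex{} = 0
g(5) = mex{0} = 1
g(6) = mex{0} = 1
g(7) = mex{0} = 1
g(8) = mex{0} = 1
So g(8) = 1.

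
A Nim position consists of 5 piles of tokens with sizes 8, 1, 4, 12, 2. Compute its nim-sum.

Nim-sum: 8 ^ 1 ^ 4 ^ 12 ^ 2 = 3.

3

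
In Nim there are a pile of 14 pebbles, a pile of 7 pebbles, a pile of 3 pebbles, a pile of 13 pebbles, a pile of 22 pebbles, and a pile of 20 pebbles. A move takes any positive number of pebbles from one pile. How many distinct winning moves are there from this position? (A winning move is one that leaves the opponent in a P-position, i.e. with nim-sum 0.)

5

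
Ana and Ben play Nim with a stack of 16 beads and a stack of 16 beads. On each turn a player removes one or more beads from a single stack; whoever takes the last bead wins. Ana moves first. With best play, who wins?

Nim-sum: 16 XOR 16 = 0.
The nim-sum is 0, so this is a P-position: the player to move is in a losing position under optimal play; Ana is about to move from it and so loses — Ben wins.

Ben wins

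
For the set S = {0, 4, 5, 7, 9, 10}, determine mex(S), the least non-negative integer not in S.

0 is in the set but 1 is not, so the mex is 1.

1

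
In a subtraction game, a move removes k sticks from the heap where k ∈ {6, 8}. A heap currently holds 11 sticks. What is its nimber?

1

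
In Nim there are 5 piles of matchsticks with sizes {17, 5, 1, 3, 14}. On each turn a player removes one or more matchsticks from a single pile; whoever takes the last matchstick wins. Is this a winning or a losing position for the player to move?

Compute the nim-sum pairwise:
17 ^ 5 = 20
20 ^ 1 = 21
21 ^ 3 = 22
22 ^ 14 = 24
The nim-sum is 24 ≠ 0, so this is an N-position: the player to move can win.

Winning position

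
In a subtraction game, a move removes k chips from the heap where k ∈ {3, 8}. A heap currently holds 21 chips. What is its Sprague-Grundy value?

Compute g(0), g(1), … for moves {3, 8}:
k:     0  1  2  3  4  5  6  7  8  9 10 11 12 13 14 15 16 17 18 19 20 21
g(k):  0  0  0  1  1  1  0  0  2  1  1  0  0  0  1  1  1  0  0  2  1  1
So g(21) = 1.

1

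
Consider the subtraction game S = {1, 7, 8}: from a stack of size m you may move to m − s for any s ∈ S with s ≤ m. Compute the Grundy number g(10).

Compute g(0), g(1), … for moves {1, 7, 8}:
k:     0  1  2  3  4  5  6  7  8  9 10
g(k):  0  1  0  1  0  1  0  1  2  3  2
So g(10) = 2.

2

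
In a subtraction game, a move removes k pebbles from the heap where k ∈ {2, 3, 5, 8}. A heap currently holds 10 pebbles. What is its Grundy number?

Compute g(0), g(1), … for moves {2, 3, 5, 8}:
k:     0  1  2  3  4  5  6  7  8  9 10
g(k):  0  0  1  1  2  2  3  0  4  1  3
So g(10) = 3.

3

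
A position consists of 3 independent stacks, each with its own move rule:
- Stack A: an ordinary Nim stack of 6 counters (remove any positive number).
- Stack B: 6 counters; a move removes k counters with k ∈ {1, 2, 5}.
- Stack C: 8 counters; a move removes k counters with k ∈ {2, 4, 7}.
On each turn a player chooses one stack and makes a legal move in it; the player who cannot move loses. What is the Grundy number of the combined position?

Stack A is a plain Nim stack of size 6, so its Grundy value is 6.
Grundy values for stack B (subtraction set {1, 2, 5}):
g(0) = mex{} = 0
g(1) = mex{0} = 1
g(2) = mex{0,1} = 2
g(3) = mex{1,2} = 0
g(4) = mex{0,2} = 1
g(5) = mex{0,1} = 2
g(6) = mex{1,2} = 0
So g(6) = 0.
For stack C, compute g(0), g(1), … with moves {2, 4, 7}:
k:     0  1  2  3  4  5  6  7  8
g(k):  0  0  1  1  2  2  0  3  1
So g(8) = 1.
By the Sprague-Grundy theorem, the Grundy value of a sum of independent games is the XOR of the component values.
Combined value = 6 ⊕ 0 ⊕ 1 = 7.

7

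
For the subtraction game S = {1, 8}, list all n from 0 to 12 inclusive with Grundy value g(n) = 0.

0, 2, 4, 6, 9, 11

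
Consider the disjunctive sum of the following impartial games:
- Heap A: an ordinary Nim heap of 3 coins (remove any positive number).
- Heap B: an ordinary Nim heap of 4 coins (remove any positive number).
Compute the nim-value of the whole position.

Heap A is a plain Nim heap of size 3, so its Grundy value is 3.
Heap B is a plain Nim heap of size 4, so its Grundy value is 4.
The value of a disjunctive sum is the nim-sum of the parts.
Combined value = 3 XOR 4 = 7.

7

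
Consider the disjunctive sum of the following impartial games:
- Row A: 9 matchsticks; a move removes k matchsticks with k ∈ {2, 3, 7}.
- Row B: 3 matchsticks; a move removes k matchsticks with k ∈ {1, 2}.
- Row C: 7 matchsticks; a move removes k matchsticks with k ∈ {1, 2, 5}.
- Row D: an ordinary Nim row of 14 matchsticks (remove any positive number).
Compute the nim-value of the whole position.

13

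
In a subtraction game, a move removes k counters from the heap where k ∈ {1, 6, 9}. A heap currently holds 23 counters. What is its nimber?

1

Compute g(0), g(1), … for moves {1, 6, 9}:
k:     0  1  2  3  4  5  6  7  8  9 10 11 12 13 14 15 16 17 18 19 20 21 22 23
g(k):  0  1  0  1  0  1  2  0  1  2  3  2  0  1  0  1  2  0  1  0  1  2  0  1
So g(23) = 1.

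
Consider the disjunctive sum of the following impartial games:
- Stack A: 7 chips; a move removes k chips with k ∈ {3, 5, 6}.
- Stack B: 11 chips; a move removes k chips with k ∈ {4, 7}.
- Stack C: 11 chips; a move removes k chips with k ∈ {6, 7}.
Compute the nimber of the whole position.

3

Grundy values for stack A (subtraction set {3, 5, 6}):
k:     0  1  2  3  4  5  6  7
g(k):  0  0  0  1  1  1  2  2
So g(7) = 2.
Build the Grundy sequence for stack B with g(k) = mex{g(k−s) : s ∈ {4, 7}, s ≤ k}:
g(0) = mex{} = 0
g(1) = mex{} = 0
g(2) = mex{} = 0
g(3) = mex{} = 0
g(4) = mex{0} = 1
g(5) = mex{0} = 1
g(6) = mex{0} = 1
g(7) = mex{0} = 1
g(8) = mex{0,1} = 2
g(9) = mex{0,1} = 2
g(10) = mex{0,1} = 2
g(11) = mex{1} = 0
So g(11) = 0.
For stack C, compute g(0), g(1), … with moves {6, 7}:
k:     0  1  2  3  4  5  6  7  8  9 10 11
g(k):  0  0  0  0  0  0  1  1  1  1  1  1
So g(11) = 1.
By the Sprague-Grundy theorem, the Grundy value of a sum of independent games is the XOR of the component values.
Combined value = 2 XOR 0 XOR 1 = 3.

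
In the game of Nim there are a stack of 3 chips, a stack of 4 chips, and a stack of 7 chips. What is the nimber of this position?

0

Nim-sum: 3 XOR 4 XOR 7 = 0.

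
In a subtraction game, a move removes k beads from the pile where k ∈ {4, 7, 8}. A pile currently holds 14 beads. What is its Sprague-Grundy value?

0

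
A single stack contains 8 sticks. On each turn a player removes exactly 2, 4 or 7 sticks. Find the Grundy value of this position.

Grundy values for subtraction set {2, 4, 7}:
g(0) = mex{} = 0
g(1) = mex{} = 0
g(2) = mex{0} = 1
g(3) = mex{0} = 1
g(4) = mex{0,1} = 2
g(5) = mex{0,1} = 2
g(6) = mex{1,2} = 0
g(7) = mex{0,1,2} = 3
g(8) = mex{0,2} = 1
So g(8) = 1.

1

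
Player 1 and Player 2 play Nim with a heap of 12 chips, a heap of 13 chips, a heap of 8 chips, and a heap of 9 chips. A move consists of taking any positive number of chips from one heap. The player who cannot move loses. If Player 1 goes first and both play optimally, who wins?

Bitwise XOR of the heap sizes:
  1100  (12)
  1101  (13)
  1000  (8)
  1001  (9)
  ----
  0000  (0)
The nim-sum is 0, so this is a P-position: the player to move is in a losing position under optimal play; Player 1 is about to move from it and so loses — Player 2 wins.

Player 2 wins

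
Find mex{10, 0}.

0 is in the set but 1 is not, so the mex is 1.

1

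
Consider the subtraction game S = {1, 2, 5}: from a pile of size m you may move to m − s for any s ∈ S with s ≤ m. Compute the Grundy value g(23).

2

Grundy values for subtraction set {1, 2, 5}:
k:     0  1  2  3  4  5  6  7  8  9 10 11 12 13 14 15 16 17 18 19 20 21 22 23
g(k):  0  1  2  0  1  2  0  1  2  0  1  2  0  1  2  0  1  2  0  1  2  0  1  2
So g(23) = 2.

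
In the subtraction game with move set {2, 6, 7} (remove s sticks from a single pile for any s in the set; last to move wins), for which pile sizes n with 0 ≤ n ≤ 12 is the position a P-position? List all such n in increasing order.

0, 1, 4, 5, 9

Compute g(0), g(1), … for moves {2, 6, 7}:
g(0) = mex{} = 0
g(1) = mex{} = 0
g(2) = mex{0} = 1
g(3) = mex{0} = 1
g(4) = mex{1} = 0
g(5) = mex{1} = 0
g(6) = mex{0} = 1
g(7) = mex{0} = 1
g(8) = mex{0,1} = 2
g(9) = mex{1} = 0
g(10) = mex{0,1,2} = 3
g(11) = mex{0} = 1
g(12) = mex{0,1,3} = 2
The P-positions (g = 0) in 0..12 are 0, 1, 4, 5, 9.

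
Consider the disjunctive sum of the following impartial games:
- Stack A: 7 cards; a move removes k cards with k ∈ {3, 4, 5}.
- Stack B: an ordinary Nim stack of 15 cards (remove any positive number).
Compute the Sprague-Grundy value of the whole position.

13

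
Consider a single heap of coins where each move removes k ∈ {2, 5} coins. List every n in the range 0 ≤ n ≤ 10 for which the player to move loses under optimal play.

0, 1, 4, 7, 8

Grundy values for subtraction set {2, 5}:
g(0) = mex{} = 0
g(1) = mex{} = 0
g(2) = mex{0} = 1
g(3) = mex{0} = 1
g(4) = mex{1} = 0
g(5) = mex{0,1} = 2
g(6) = mex{0} = 1
g(7) = mex{1,2} = 0
g(8) = mex{1} = 0
g(9) = mex{0} = 1
g(10) = mex{0,2} = 1
The P-positions (g = 0) in 0..10 are 0, 1, 4, 7, 8.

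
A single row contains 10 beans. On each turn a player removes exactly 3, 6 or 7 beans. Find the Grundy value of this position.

Compute g(0), g(1), … for moves {3, 6, 7}:
g(0) = mex{} = 0
g(1) = mex{} = 0
g(2) = mex{} = 0
g(3) = mex{0} = 1
g(4) = mex{0} = 1
g(5) = mex{0} = 1
g(6) = mex{0,1} = 2
g(7) = mex{0,1} = 2
g(8) = mex{0,1} = 2
g(9) = mex{0,1,2} = 3
g(10) = mex{1,2} = 0
So g(10) = 0.

0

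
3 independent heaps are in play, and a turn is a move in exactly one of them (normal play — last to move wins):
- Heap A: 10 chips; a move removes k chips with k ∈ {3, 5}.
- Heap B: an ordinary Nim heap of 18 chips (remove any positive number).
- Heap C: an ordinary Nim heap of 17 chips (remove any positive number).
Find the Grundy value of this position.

3

For heap A, compute g(0), g(1), … with moves {3, 5}:
g(0) = mex{} = 0
g(1) = mex{} = 0
g(2) = mex{} = 0
g(3) = mex{0} = 1
g(4) = mex{0} = 1
g(5) = mex{0} = 1
g(6) = mex{0,1} = 2
g(7) = mex{0,1} = 2
g(8) = mex{1} = 0
g(9) = mex{1,2} = 0
g(10) = mex{1,2} = 0
So g(10) = 0.
Heap B is a plain Nim heap of size 18, so its Grundy value is 18.
Heap C is a plain Nim heap of size 17, so its Grundy value is 17.
By the Sprague-Grundy theorem, the Grundy value of a sum of independent games is the XOR of the component values.
Combined value = 0 ⊕ 18 ⊕ 17 = 3.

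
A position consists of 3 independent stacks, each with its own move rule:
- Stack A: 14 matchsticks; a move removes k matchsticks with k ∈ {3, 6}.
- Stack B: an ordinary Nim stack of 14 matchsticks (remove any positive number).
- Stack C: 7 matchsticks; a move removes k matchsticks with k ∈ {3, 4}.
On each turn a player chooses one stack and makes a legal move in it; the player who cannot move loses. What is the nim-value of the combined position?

15

Build the Grundy sequence for stack A with g(k) = mex{g(k−s) : s ∈ {3, 6}, s ≤ k}:
k:     0  1  2  3  4  5  6  7  8  9 10 11 12 13 14
g(k):  0  0  0  1  1  1  2  2  2  0  0  0  1  1  1
So g(14) = 1.
Stack B is a plain Nim stack of size 14, so its Grundy value is 14.
Build the Grundy sequence for stack C with g(k) = mex{g(k−s) : s ∈ {3, 4}, s ≤ k}:
g(0) = mex{} = 0
g(1) = mex{} = 0
g(2) = mex{} = 0
g(3) = mex{0} = 1
g(4) = mex{0} = 1
g(5) = mex{0} = 1
g(6) = mex{0,1} = 2
g(7) = mex{1} = 0
So g(7) = 0.
The value of a disjunctive sum is the nim-sum of the parts.
Combined value = 1 ⊕ 14 ⊕ 0 = 15.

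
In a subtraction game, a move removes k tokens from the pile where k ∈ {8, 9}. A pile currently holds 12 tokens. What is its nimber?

1

Compute g(0), g(1), … for moves {8, 9}:
g(0) = mex{} = 0
g(1) = mex{} = 0
g(2) = mex{} = 0
g(3) = mex{} = 0
g(4) = mex{} = 0
g(5) = mex{} = 0
g(6) = mex{} = 0
g(7) = mex{} = 0
g(8) = mex{0} = 1
g(9) = mex{0} = 1
g(10) = mex{0} = 1
g(11) = mex{0} = 1
g(12) = mex{0} = 1
So g(12) = 1.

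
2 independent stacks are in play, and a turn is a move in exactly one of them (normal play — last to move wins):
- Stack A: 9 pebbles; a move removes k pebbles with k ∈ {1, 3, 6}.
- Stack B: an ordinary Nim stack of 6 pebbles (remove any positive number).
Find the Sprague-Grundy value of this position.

Build the Grundy sequence for stack A with g(k) = mex{g(k−s) : s ∈ {1, 3, 6}, s ≤ k}:
g(0) = mex{} = 0
g(1) = mex{0} = 1
g(2) = mex{1} = 0
g(3) = mex{0} = 1
g(4) = mex{1} = 0
g(5) = mex{0} = 1
g(6) = mex{0,1} = 2
g(7) = mex{0,1,2} = 3
g(8) = mex{0,1,3} = 2
g(9) = mex{1,2} = 0
So g(9) = 0.
Stack B is a plain Nim stack of size 6, so its Grundy value is 6.
The value of a disjunctive sum is the nim-sum of the parts.
Combined value = 0 XOR 6 = 6.

6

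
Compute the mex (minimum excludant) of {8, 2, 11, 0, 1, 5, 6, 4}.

The values 0, 1, 2 are all present; 3 is the first non-negative integer missing from the set.

3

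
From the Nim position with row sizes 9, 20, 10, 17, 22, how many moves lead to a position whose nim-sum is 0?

Compute the nim-sum pairwise:
9 XOR 20 = 29
29 XOR 10 = 23
23 XOR 17 = 6
6 XOR 22 = 16
The overall nim-sum is X = 16. A row of size p has a winning move iff p XOR X < p (reduce it to p XOR X).
  9: 9 XOR 16 = 25 ≥ 9 — no move.
  20: 20 XOR 16 = 4 < 20 — winning move (to 4).
  10: 10 XOR 16 = 26 ≥ 10 — no move.
  17: 17 XOR 16 = 1 < 17 — winning move (to 1).
  22: 22 XOR 16 = 6 < 22 — winning move (to 6).
That gives 3 winning moves.

3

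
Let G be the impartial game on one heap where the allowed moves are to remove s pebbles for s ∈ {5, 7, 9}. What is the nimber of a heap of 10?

2

Build the Grundy sequence with g(k) = mex{g(k−s) : s ∈ {5, 7, 9}, s ≤ k}:
g(0) = mex{} = 0
g(1) = mex{} = 0
g(2) = mex{} = 0
g(3) = mex{} = 0
g(4) = mex{} = 0
g(5) = mex{0} = 1
g(6) = mex{0} = 1
g(7) = mex{0} = 1
g(8) = mex{0} = 1
g(9) = mex{0} = 1
g(10) = mex{0,1} = 2
So g(10) = 2.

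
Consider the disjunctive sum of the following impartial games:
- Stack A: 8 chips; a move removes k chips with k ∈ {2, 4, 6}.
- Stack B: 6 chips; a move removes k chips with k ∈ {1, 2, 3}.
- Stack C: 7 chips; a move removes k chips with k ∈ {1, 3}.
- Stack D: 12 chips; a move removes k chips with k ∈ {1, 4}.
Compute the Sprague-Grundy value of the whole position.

For stack A, compute g(0), g(1), … with moves {2, 4, 6}:
g(0) = mex{} = 0
g(1) = mex{} = 0
g(2) = mex{0} = 1
g(3) = mex{0} = 1
g(4) = mex{0,1} = 2
g(5) = mex{0,1} = 2
g(6) = mex{0,1,2} = 3
g(7) = mex{0,1,2} = 3
g(8) = mex{1,2,3} = 0
So g(8) = 0.
Grundy values for stack B (subtraction set {1, 2, 3}):
g(0) = mex{} = 0
g(1) = mex{0} = 1
g(2) = mex{0,1} = 2
g(3) = mex{0,1,2} = 3
g(4) = mex{1,2,3} = 0
g(5) = mex{0,2,3} = 1
g(6) = mex{0,1,3} = 2
So g(6) = 2.
Build the Grundy sequence for stack C with g(k) = mex{g(k−s) : s ∈ {1, 3}, s ≤ k}:
k:     0  1  2  3  4  5  6  7
g(k):  0  1  0  1  0  1  0  1
So g(7) = 1.
Build the Grundy sequence for stack D with g(k) = mex{g(k−s) : s ∈ {1, 4}, s ≤ k}:
k:     0  1  2  3  4  5  6  7  8  9 10 11 12
g(k):  0  1  0  1  2  0  1  0  1  2  0  1  0
So g(12) = 0.
By the Sprague-Grundy theorem, the Grundy value of a sum of independent games is the XOR of the component values.
Combined value = 0 ⊕ 2 ⊕ 1 ⊕ 0 = 3.

3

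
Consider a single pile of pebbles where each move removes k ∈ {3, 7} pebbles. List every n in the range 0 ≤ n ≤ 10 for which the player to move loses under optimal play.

Grundy values for subtraction set {3, 7}:
g(0) = mex{} = 0
g(1) = mex{} = 0
g(2) = mex{} = 0
g(3) = mex{0} = 1
g(4) = mex{0} = 1
g(5) = mex{0} = 1
g(6) = mex{1} = 0
g(7) = mex{0,1} = 2
g(8) = mex{0,1} = 2
g(9) = mex{0} = 1
g(10) = mex{1,2} = 0
The P-positions (g = 0) in 0..10 are 0, 1, 2, 6, 10.

0, 1, 2, 6, 10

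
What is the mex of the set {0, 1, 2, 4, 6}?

The values 0, 1, 2 are all present; 3 is the first non-negative integer missing from the set.

3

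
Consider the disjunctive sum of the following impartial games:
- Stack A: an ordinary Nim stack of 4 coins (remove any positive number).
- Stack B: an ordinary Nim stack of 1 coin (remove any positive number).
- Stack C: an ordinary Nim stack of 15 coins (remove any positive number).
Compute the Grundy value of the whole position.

10

Stack A is a plain Nim stack of size 4, so its Grundy value is 4.
Stack B is a plain Nim stack of size 1, so its Grundy value is 1.
Stack C is a plain Nim stack of size 15, so its Grundy value is 15.
By the Sprague-Grundy theorem, the Grundy value of a sum of independent games is the XOR of the component values.
Combined value = 4 ⊕ 1 ⊕ 15 = 10.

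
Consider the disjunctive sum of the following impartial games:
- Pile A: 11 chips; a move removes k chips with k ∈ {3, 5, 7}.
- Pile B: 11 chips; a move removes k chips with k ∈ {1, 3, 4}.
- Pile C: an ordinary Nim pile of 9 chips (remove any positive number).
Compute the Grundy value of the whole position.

For pile A, compute g(0), g(1), … with moves {3, 5, 7}:
g(0) = mex{} = 0
g(1) = mex{} = 0
g(2) = mex{} = 0
g(3) = mex{0} = 1
g(4) = mex{0} = 1
g(5) = mex{0} = 1
g(6) = mex{0,1} = 2
g(7) = mex{0,1} = 2
g(8) = mex{0,1} = 2
g(9) = mex{0,1,2} = 3
g(10) = mex{1,2} = 0
g(11) = mex{1,2} = 0
So g(11) = 0.
Build the Grundy sequence for pile B with g(k) = mex{g(k−s) : s ∈ {1, 3, 4}, s ≤ k}:
g(0) = mex{} = 0
g(1) = mex{0} = 1
g(2) = mex{1} = 0
g(3) = mex{0} = 1
g(4) = mex{0,1} = 2
g(5) = mex{0,1,2} = 3
g(6) = mex{0,1,3} = 2
g(7) = mex{1,2} = 0
g(8) = mex{0,2,3} = 1
g(9) = mex{1,2,3} = 0
g(10) = mex{0,2} = 1
g(11) = mex{0,1} = 2
So g(11) = 2.
Pile C is a plain Nim pile of size 9, so its Grundy value is 9.
The value of a disjunctive sum is the nim-sum of the parts.
Combined value = 0 ⊕ 2 ⊕ 9 = 11.

11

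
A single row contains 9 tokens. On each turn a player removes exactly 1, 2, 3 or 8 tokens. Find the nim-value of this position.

0

Compute g(0), g(1), … for moves {1, 2, 3, 8}:
k:     0  1  2  3  4  5  6  7  8  9
g(k):  0  1  2  3  0  1  2  3  4  0
So g(9) = 0.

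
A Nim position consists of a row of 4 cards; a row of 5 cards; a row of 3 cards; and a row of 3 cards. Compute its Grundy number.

1

Compute the nim-sum pairwise:
4 ^ 5 = 1
1 ^ 3 = 2
2 ^ 3 = 1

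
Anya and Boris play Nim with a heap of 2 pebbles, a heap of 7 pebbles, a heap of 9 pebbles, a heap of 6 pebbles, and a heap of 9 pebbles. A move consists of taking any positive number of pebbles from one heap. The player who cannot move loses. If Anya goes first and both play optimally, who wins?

Nim-sum: 2 ^ 7 ^ 9 ^ 6 ^ 9 = 3.
The nim-sum is 3 ≠ 0, so this is an N-position: the player to move can win; Anya has a winning move.

Anya wins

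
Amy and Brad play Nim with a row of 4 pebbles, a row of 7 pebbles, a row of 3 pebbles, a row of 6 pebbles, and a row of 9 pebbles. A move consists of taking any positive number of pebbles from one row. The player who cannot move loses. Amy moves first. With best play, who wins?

Amy wins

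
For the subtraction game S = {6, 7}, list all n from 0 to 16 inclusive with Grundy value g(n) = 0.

0, 1, 2, 3, 4, 5, 13, 14, 15, 16

Build the Grundy sequence with g(k) = mex{g(k−s) : s ∈ {6, 7}, s ≤ k}:
k:     0  1  2  3  4  5  6  7  8  9 10 11 12 13 14 15 16
g(k):  0  0  0  0  0  0  1  1  1  1  1  1  2  0  0  0  0
The P-positions (g = 0) in 0..16 are 0, 1, 2, 3, 4, 5, 13, 14, 15, 16.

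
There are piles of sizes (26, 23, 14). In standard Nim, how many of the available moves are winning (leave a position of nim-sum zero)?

3

Compute the nim-sum pairwise:
26 ⊕ 23 = 13
13 ⊕ 14 = 3
The overall nim-sum is X = 3. A pile of size p has a winning move iff p XOR X < p (reduce it to p XOR X).
  26: 26 XOR 3 = 25 < 26 — winning move (to 25).
  23: 23 XOR 3 = 20 < 23 — winning move (to 20).
  14: 14 XOR 3 = 13 < 14 — winning move (to 13).
That gives 3 winning moves.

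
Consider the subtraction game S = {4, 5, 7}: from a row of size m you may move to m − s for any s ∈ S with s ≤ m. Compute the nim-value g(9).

2

Grundy values for subtraction set {4, 5, 7}:
g(0) = mex{} = 0
g(1) = mex{} = 0
g(2) = mex{} = 0
g(3) = mex{} = 0
g(4) = mex{0} = 1
g(5) = mex{0} = 1
g(6) = mex{0} = 1
g(7) = mex{0} = 1
g(8) = mex{0,1} = 2
g(9) = mex{0,1} = 2
So g(9) = 2.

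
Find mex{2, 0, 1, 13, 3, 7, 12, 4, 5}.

6

The values 0, 1, 2, 3, 4, 5 are all present; 6 is the first non-negative integer missing from the set.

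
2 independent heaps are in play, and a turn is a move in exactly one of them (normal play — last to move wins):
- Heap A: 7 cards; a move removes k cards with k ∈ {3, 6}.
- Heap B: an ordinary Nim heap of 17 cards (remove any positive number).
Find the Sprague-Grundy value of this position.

For heap A, compute g(0), g(1), … with moves {3, 6}:
g(0) = mex{} = 0
g(1) = mex{} = 0
g(2) = mex{} = 0
g(3) = mex{0} = 1
g(4) = mex{0} = 1
g(5) = mex{0} = 1
g(6) = mex{0,1} = 2
g(7) = mex{0,1} = 2
So g(7) = 2.
Heap B is a plain Nim heap of size 17, so its Grundy value is 17.
By the Sprague-Grundy theorem, the Grundy value of a sum of independent games is the XOR of the component values.
Combined value = 2 ⊕ 17 = 19.

19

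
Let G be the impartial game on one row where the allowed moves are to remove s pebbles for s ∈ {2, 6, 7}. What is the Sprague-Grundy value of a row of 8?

Build the Grundy sequence with g(k) = mex{g(k−s) : s ∈ {2, 6, 7}, s ≤ k}:
g(0) = mex{} = 0
g(1) = mex{} = 0
g(2) = mex{0} = 1
g(3) = mex{0} = 1
g(4) = mex{1} = 0
g(5) = mex{1} = 0
g(6) = mex{0} = 1
g(7) = mex{0} = 1
g(8) = mex{0,1} = 2
So g(8) = 2.

2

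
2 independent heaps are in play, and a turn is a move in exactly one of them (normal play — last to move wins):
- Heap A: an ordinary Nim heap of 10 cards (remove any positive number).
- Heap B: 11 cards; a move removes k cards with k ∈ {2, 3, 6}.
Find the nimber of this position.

11

Heap A is a plain Nim heap of size 10, so its Grundy value is 10.
Build the Grundy sequence for heap B with g(k) = mex{g(k−s) : s ∈ {2, 3, 6}, s ≤ k}:
g(0) = mex{} = 0
g(1) = mex{} = 0
g(2) = mex{0} = 1
g(3) = mex{0} = 1
g(4) = mex{0,1} = 2
g(5) = mex{1} = 0
g(6) = mex{0,1,2} = 3
g(7) = mex{0,2} = 1
g(8) = mex{0,1,3} = 2
g(9) = mex{1,3} = 0
g(10) = mex{1,2} = 0
g(11) = mex{0,2} = 1
So g(11) = 1.
The value of a disjunctive sum is the nim-sum of the parts.
Combined value = 10 ⊕ 1 = 11.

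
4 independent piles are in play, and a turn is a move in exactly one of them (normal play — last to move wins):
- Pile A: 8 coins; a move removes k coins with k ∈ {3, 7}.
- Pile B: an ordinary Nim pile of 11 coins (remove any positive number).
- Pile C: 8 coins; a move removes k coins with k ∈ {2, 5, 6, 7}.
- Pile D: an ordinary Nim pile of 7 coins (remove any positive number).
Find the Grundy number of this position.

For pile A, compute g(0), g(1), … with moves {3, 7}:
g(0) = mex{} = 0
g(1) = mex{} = 0
g(2) = mex{} = 0
g(3) = mex{0} = 1
g(4) = mex{0} = 1
g(5) = mex{0} = 1
g(6) = mex{1} = 0
g(7) = mex{0,1} = 2
g(8) = mex{0,1} = 2
So g(8) = 2.
Pile B is a plain Nim pile of size 11, so its Grundy value is 11.
Build the Grundy sequence for pile C with g(k) = mex{g(k−s) : s ∈ {2, 5, 6, 7}, s ≤ k}:
k:     0  1  2  3  4  5  6  7  8
g(k):  0  0  1  1  0  2  1  3  2
So g(8) = 2.
Pile D is a plain Nim pile of size 7, so its Grundy value is 7.
The value of a disjunctive sum is the nim-sum of the parts.
Combined value = 2 ⊕ 11 ⊕ 2 ⊕ 7 = 12.

12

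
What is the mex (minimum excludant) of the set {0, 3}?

1

0 is in the set but 1 is not, so the mex is 1.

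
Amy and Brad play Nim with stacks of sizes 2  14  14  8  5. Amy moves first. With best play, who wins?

Amy wins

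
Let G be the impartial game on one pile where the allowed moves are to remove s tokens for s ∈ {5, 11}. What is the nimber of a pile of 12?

2

Build the Grundy sequence with g(k) = mex{g(k−s) : s ∈ {5, 11}, s ≤ k}:
k:     0  1  2  3  4  5  6  7  8  9 10 11 12
g(k):  0  0  0  0  0  1  1  1  1  1  0  2  2
So g(12) = 2.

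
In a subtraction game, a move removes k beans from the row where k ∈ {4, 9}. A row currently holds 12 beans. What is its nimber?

1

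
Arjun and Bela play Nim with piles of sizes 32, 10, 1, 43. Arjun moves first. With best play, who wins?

Bela wins

Compute the nim-sum pairwise:
32 ^ 10 = 42
42 ^ 1 = 43
43 ^ 43 = 0
The nim-sum is 0, so this is a P-position: the player to move is in a losing position under optimal play; Arjun is about to move from it and so loses — Bela wins.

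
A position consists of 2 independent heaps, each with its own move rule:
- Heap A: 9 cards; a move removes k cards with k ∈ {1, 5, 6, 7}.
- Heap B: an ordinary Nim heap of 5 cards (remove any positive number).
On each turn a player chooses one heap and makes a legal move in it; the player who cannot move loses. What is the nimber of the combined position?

6

For heap A, compute g(0), g(1), … with moves {1, 5, 6, 7}:
k:     0  1  2  3  4  5  6  7  8  9
g(k):  0  1  0  1  0  1  2  3  2  3
So g(9) = 3.
Heap B is a plain Nim heap of size 5, so its Grundy value is 5.
The value of a disjunctive sum is the nim-sum of the parts.
Combined value = 3 XOR 5 = 6.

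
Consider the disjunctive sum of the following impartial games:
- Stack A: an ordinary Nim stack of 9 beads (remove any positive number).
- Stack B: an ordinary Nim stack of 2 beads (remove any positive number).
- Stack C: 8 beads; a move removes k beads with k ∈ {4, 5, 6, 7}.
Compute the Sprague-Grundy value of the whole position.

9

Stack A is a plain Nim stack of size 9, so its Grundy value is 9.
Stack B is a plain Nim stack of size 2, so its Grundy value is 2.
For stack C, compute g(0), g(1), … with moves {4, 5, 6, 7}:
g(0) = mex{} = 0
g(1) = mex{} = 0
g(2) = mex{} = 0
g(3) = mex{} = 0
g(4) = mex{0} = 1
g(5) = mex{0} = 1
g(6) = mex{0} = 1
g(7) = mex{0} = 1
g(8) = mex{0,1} = 2
So g(8) = 2.
By the Sprague-Grundy theorem, the Grundy value of a sum of independent games is the XOR of the component values.
Combined value = 9 XOR 2 XOR 2 = 9.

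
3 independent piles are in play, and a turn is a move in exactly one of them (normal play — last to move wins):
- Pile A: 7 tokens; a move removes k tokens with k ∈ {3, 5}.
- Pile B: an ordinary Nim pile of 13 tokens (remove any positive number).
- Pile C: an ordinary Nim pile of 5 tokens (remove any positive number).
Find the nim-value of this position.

10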